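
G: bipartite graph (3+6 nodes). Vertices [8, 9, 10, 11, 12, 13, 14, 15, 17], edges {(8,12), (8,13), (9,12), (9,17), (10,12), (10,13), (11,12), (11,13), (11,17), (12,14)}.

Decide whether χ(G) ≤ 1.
No, G is not 1-colorable

Edge (9,17) forces its endpoints to differ, so 1 color is not enough.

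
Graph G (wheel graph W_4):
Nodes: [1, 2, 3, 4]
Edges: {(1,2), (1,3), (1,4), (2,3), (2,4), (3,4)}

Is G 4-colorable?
Yes, G is 4-colorable

A valid 4-coloring: color 1: [2]; color 2: [3]; color 3: [4]; color 4: [1].
(χ(G) = 4 ≤ 4.)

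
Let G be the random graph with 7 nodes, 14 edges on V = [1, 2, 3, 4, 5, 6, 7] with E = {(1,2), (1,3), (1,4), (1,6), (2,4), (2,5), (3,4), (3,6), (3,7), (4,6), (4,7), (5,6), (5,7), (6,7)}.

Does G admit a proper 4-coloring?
A valid 4-coloring: color 1: [4, 5]; color 2: [2, 6]; color 3: [1, 7]; color 4: [3].
(χ(G) = 4 ≤ 4.)

Yes, G is 4-colorable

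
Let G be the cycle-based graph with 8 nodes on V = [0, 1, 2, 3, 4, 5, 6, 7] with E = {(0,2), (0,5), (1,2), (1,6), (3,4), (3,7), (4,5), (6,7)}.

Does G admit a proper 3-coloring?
Yes, G is 3-colorable

A valid 3-coloring: color 1: [2, 3, 5, 6]; color 2: [0, 1, 4, 7].
(χ(G) = 2 ≤ 3.)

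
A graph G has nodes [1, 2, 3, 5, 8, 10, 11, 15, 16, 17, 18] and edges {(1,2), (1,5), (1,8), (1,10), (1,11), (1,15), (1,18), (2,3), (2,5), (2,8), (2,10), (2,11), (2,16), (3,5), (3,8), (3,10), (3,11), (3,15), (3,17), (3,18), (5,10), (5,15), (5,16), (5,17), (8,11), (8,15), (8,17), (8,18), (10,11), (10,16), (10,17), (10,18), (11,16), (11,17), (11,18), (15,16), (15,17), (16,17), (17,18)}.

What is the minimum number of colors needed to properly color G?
χ(G) = 5

Clique number ω(G) = 5 (lower bound: χ ≥ ω).
The clique on [3, 8, 11, 17, 18] has size 5, forcing χ ≥ 5, and the coloring below uses 5 colors, so χ(G) = 5.
A valid 5-coloring: color 1: [8, 10]; color 2: [1, 3, 16]; color 3: [2, 17]; color 4: [5, 11]; color 5: [15, 18].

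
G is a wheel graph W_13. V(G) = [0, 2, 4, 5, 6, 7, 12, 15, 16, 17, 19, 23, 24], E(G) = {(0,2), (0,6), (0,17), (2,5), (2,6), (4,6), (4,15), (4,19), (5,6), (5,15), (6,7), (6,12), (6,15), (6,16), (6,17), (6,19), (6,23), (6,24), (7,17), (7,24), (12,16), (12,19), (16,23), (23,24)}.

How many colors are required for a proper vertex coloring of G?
Clique number ω(G) = 3 (lower bound: χ ≥ ω).
The clique on [0, 6, 17] has size 3, forcing χ ≥ 3, and the coloring below uses 3 colors, so χ(G) = 3.
A valid 3-coloring: color 1: [6]; color 2: [0, 4, 5, 7, 12, 23]; color 3: [2, 15, 16, 17, 19, 24].

χ(G) = 3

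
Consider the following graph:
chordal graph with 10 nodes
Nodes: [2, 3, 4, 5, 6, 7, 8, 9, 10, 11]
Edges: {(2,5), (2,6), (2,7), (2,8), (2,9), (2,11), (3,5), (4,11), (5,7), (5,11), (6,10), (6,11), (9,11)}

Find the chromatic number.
Clique number ω(G) = 3 (lower bound: χ ≥ ω).
The clique on [2, 9, 11] has size 3, forcing χ ≥ 3, and the coloring below uses 3 colors, so χ(G) = 3.
A valid 3-coloring: color 1: [2, 3, 4, 10]; color 2: [7, 8, 11]; color 3: [5, 6, 9].

χ(G) = 3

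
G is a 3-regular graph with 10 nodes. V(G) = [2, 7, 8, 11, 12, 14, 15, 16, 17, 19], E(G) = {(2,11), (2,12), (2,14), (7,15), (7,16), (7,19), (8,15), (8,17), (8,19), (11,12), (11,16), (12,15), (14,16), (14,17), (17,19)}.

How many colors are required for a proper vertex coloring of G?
χ(G) = 3

Clique number ω(G) = 3 (lower bound: χ ≥ ω).
The clique on [2, 11, 12] has size 3, forcing χ ≥ 3, and the coloring below uses 3 colors, so χ(G) = 3.
A valid 3-coloring: color 1: [7, 11, 17]; color 2: [2, 15, 16, 19]; color 3: [8, 12, 14].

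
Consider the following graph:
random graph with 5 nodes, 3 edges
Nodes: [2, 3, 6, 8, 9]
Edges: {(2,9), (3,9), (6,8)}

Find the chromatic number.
Clique number ω(G) = 2 (lower bound: χ ≥ ω).
The graph is bipartite (no odd cycle), so 2 colors suffice: χ(G) = 2.
A valid 2-coloring: color 1: [8, 9]; color 2: [2, 3, 6].

χ(G) = 2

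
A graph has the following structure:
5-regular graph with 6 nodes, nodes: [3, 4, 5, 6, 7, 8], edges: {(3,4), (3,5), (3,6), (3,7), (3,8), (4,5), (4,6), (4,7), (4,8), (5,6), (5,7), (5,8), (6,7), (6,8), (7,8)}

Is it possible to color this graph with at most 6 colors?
Yes, G is 6-colorable

A valid 6-coloring: color 1: [6]; color 2: [7]; color 3: [5]; color 4: [8]; color 5: [3]; color 6: [4].
(χ(G) = 6 ≤ 6.)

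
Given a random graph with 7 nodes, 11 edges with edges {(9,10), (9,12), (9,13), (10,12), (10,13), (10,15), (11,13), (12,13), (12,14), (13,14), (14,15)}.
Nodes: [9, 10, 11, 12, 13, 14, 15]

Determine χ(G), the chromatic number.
χ(G) = 4

Clique number ω(G) = 4 (lower bound: χ ≥ ω).
The clique on [9, 10, 12, 13] has size 4, forcing χ ≥ 4, and the coloring below uses 4 colors, so χ(G) = 4.
A valid 4-coloring: color 1: [13, 15]; color 2: [10, 11, 14]; color 3: [12]; color 4: [9].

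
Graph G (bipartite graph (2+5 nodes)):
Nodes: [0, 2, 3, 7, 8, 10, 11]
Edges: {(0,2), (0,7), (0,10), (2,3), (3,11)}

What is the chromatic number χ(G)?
χ(G) = 2

Clique number ω(G) = 2 (lower bound: χ ≥ ω).
The graph is bipartite (no odd cycle), so 2 colors suffice: χ(G) = 2.
A valid 2-coloring: color 1: [0, 3, 8]; color 2: [2, 7, 10, 11].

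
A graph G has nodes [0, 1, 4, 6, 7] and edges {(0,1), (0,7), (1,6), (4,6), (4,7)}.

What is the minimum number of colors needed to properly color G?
χ(G) = 3

Clique number ω(G) = 2 (lower bound: χ ≥ ω).
Odd cycle [7, 4, 6, 1, 0] needs 3 colors (χ ≥ 3).
The coloring below uses 3 colors, so χ(G) = 3.
A valid 3-coloring: color 1: [1, 7]; color 2: [0, 4]; color 3: [6].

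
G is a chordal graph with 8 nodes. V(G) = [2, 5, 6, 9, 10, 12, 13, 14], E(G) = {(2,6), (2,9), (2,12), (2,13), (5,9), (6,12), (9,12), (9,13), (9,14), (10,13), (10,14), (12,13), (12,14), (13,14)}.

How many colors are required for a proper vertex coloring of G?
Clique number ω(G) = 4 (lower bound: χ ≥ ω).
The clique on [2, 9, 12, 13] has size 4, forcing χ ≥ 4, and the coloring below uses 4 colors, so χ(G) = 4.
A valid 4-coloring: color 1: [5, 6, 13]; color 2: [10, 12]; color 3: [9]; color 4: [2, 14].

χ(G) = 4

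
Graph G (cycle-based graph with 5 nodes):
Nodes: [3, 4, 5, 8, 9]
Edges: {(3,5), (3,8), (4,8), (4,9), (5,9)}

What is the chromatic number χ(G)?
Clique number ω(G) = 2 (lower bound: χ ≥ ω).
Odd cycle [9, 4, 8, 3, 5] needs 3 colors (χ ≥ 3).
The coloring below uses 3 colors, so χ(G) = 3.
A valid 3-coloring: color 1: [3, 9]; color 2: [4, 5]; color 3: [8].

χ(G) = 3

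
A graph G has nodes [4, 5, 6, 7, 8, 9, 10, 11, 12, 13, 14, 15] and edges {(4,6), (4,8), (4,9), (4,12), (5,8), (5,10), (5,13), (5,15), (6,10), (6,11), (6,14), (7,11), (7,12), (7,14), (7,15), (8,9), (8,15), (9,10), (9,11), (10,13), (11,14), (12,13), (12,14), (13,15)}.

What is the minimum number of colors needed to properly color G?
χ(G) = 4

Clique number ω(G) = 3 (lower bound: χ ≥ ω).
Suppose a proper 3-coloring c exists. The clique [4, 8, 9] takes 3 distinct colors; by symmetry let c(4) = 1, c(8) = 2, c(9) = 3.
- Vertex 5: neighbors [8] already have colors [2]; try each remaining color.
- Case c(5) = 1:
  - Vertex 10: neighbors [5, 9] already have colors [1, 3] ⇒ c(10) = 2.
  - Vertex 6: neighbors [4, 10] already have colors [1, 2] ⇒ c(6) = 3.
  - Vertex 13: neighbors [5, 10] already have colors [1, 2] ⇒ c(13) = 3.
  - Vertex 15: neighbors [5, 8, 13] already have colors [1, 2, 3] — all 3 colors blocked. Contradiction.
- Case c(5) = 3:
  - Vertex 15: neighbors [8, 5] already have colors [2, 3] ⇒ c(15) = 1.
  - Vertex 13: neighbors [15, 5] already have colors [1, 3] ⇒ c(13) = 2.
  - Vertex 12: neighbors [4, 13] already have colors [1, 2] ⇒ c(12) = 3.
  - Vertex 7: neighbors [15, 12] already have colors [1, 3] ⇒ c(7) = 2.
  - Vertex 11: neighbors [7, 9] already have colors [2, 3] ⇒ c(11) = 1.
  - Vertex 14: neighbors [11, 7, 12] already have colors [1, 2, 3] — all 3 colors blocked. Contradiction.
Every case ends in a contradiction, so G has no proper 3-coloring (χ ≥ 4).
The coloring below uses 4 colors, so χ(G) = 4.
A valid 4-coloring: color 1: [6, 7, 9, 13]; color 2: [8, 10, 11, 12]; color 3: [4, 14, 15]; color 4: [5].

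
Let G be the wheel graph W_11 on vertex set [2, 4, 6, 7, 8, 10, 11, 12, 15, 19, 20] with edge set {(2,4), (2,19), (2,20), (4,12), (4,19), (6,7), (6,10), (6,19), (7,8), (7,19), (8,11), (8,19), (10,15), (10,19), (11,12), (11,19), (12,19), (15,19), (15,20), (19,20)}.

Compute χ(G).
Clique number ω(G) = 3 (lower bound: χ ≥ ω).
The clique on [2, 4, 19] has size 3, forcing χ ≥ 3, and the coloring below uses 3 colors, so χ(G) = 3.
A valid 3-coloring: color 1: [19]; color 2: [2, 6, 8, 12, 15]; color 3: [4, 7, 10, 11, 20].

χ(G) = 3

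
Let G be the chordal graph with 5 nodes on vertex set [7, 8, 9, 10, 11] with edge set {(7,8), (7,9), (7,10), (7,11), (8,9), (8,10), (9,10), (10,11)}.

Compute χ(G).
Clique number ω(G) = 4 (lower bound: χ ≥ ω).
The clique on [7, 8, 9, 10] has size 4, forcing χ ≥ 4, and the coloring below uses 4 colors, so χ(G) = 4.
A valid 4-coloring: color 1: [7]; color 2: [10]; color 3: [8, 11]; color 4: [9].

χ(G) = 4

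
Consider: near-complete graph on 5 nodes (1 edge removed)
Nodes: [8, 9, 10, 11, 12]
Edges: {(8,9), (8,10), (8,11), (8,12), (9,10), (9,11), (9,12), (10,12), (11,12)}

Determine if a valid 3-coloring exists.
The clique on vertices [8, 9, 10, 12] has size 4 > 3, so it alone needs 4 colors.

No, G is not 3-colorable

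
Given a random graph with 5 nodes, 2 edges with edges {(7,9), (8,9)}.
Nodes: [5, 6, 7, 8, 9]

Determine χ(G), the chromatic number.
Clique number ω(G) = 2 (lower bound: χ ≥ ω).
The graph is bipartite (no odd cycle), so 2 colors suffice: χ(G) = 2.
A valid 2-coloring: color 1: [5, 6, 9]; color 2: [7, 8].

χ(G) = 2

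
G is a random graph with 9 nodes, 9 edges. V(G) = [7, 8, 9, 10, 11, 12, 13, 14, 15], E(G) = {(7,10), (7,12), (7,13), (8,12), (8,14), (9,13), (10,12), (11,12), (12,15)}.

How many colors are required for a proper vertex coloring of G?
χ(G) = 3

Clique number ω(G) = 3 (lower bound: χ ≥ ω).
The clique on [7, 10, 12] has size 3, forcing χ ≥ 3, and the coloring below uses 3 colors, so χ(G) = 3.
A valid 3-coloring: color 1: [12, 13, 14]; color 2: [7, 8, 9, 11, 15]; color 3: [10].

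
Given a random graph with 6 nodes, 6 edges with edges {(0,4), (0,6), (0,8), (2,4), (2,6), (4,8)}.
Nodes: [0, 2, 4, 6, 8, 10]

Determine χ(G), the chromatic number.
Clique number ω(G) = 3 (lower bound: χ ≥ ω).
The clique on [0, 4, 8] has size 3, forcing χ ≥ 3, and the coloring below uses 3 colors, so χ(G) = 3.
A valid 3-coloring: color 1: [4, 6, 10]; color 2: [0, 2]; color 3: [8].

χ(G) = 3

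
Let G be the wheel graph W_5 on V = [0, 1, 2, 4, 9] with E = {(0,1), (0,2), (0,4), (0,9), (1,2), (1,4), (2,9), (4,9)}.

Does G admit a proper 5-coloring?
A valid 5-coloring: color 1: [0]; color 2: [2, 4]; color 3: [1, 9].
(χ(G) = 3 ≤ 5.)

Yes, G is 5-colorable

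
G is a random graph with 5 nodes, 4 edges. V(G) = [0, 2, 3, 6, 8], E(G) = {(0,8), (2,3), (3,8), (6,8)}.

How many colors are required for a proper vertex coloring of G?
χ(G) = 2

Clique number ω(G) = 2 (lower bound: χ ≥ ω).
The graph is bipartite (no odd cycle), so 2 colors suffice: χ(G) = 2.
A valid 2-coloring: color 1: [2, 8]; color 2: [0, 3, 6].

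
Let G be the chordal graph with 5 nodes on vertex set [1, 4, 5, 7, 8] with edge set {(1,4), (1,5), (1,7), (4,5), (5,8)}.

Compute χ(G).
Clique number ω(G) = 3 (lower bound: χ ≥ ω).
The clique on [1, 4, 5] has size 3, forcing χ ≥ 3, and the coloring below uses 3 colors, so χ(G) = 3.
A valid 3-coloring: color 1: [5, 7]; color 2: [1, 8]; color 3: [4].

χ(G) = 3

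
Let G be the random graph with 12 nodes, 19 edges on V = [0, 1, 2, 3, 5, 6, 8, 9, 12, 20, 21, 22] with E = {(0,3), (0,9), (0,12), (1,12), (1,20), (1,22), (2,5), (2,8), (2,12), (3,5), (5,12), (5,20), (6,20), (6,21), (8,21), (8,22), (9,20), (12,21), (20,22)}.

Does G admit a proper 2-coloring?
No, G is not 2-colorable

The clique on vertices [2, 5, 12] has size 3 > 2, so it alone needs 3 colors.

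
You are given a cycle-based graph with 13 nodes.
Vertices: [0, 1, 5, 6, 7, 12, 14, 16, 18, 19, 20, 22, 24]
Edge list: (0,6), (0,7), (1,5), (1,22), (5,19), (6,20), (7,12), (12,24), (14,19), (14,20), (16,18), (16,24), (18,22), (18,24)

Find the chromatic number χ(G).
Clique number ω(G) = 3 (lower bound: χ ≥ ω).
The clique on [16, 18, 24] has size 3, forcing χ ≥ 3, and the coloring below uses 3 colors, so χ(G) = 3.
A valid 3-coloring: color 1: [5, 6, 7, 14, 22, 24]; color 2: [0, 1, 12, 18, 19, 20]; color 3: [16].

χ(G) = 3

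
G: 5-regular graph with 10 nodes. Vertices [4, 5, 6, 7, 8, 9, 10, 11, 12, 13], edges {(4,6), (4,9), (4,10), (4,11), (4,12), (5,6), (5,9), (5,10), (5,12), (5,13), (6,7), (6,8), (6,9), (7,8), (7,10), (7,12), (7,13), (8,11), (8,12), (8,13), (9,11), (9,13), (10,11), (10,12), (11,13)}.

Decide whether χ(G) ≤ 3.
Odd cycle [11, 13, 5, 6, 4] needs 3 colors (χ ≥ 3).
Vertex 9 is adjacent to every vertex of [4, 5, 6, 11, 13], which already need 3 colors among themselves, so 9 needs a new color (χ ≥ 4).
Hence χ(G) ≥ 4 > 3, so no proper 3-coloring exists.

No, G is not 3-colorable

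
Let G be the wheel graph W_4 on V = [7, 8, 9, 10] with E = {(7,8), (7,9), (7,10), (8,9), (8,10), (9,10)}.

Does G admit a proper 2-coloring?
No, G is not 2-colorable

The clique on vertices [7, 8, 9, 10] has size 4 > 2, so it alone needs 4 colors.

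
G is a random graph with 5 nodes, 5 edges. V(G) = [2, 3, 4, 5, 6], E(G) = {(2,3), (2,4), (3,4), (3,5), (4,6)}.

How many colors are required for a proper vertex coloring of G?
Clique number ω(G) = 3 (lower bound: χ ≥ ω).
The clique on [2, 3, 4] has size 3, forcing χ ≥ 3, and the coloring below uses 3 colors, so χ(G) = 3.
A valid 3-coloring: color 1: [3, 6]; color 2: [4, 5]; color 3: [2].

χ(G) = 3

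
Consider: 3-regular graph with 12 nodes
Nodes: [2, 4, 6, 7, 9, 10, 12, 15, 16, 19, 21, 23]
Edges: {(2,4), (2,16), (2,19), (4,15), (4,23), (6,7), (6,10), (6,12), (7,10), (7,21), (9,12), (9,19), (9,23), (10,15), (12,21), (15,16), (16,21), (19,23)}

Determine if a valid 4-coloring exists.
Yes, G is 4-colorable

A valid 4-coloring: color 1: [4, 9, 10, 21]; color 2: [2, 7, 12, 15, 23]; color 3: [6, 16, 19].
(χ(G) = 3 ≤ 4.)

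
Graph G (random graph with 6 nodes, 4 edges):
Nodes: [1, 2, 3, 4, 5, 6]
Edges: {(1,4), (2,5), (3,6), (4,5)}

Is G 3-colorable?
Yes, G is 3-colorable

A valid 3-coloring: color 1: [2, 4, 6]; color 2: [1, 3, 5].
(χ(G) = 2 ≤ 3.)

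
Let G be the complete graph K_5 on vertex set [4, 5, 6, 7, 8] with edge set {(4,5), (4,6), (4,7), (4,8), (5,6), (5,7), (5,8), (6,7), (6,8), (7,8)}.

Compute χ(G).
Clique number ω(G) = 5 (lower bound: χ ≥ ω).
The clique on [4, 5, 6, 7, 8] has size 5, forcing χ ≥ 5, and the coloring below uses 5 colors, so χ(G) = 5.
A valid 5-coloring: color 1: [5]; color 2: [7]; color 3: [8]; color 4: [4]; color 5: [6].

χ(G) = 5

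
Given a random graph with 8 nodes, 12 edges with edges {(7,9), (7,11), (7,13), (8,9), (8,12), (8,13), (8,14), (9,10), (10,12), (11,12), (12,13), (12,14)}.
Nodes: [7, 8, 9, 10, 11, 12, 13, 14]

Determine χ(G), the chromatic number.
χ(G) = 3

Clique number ω(G) = 3 (lower bound: χ ≥ ω).
The clique on [8, 12, 13] has size 3, forcing χ ≥ 3, and the coloring below uses 3 colors, so χ(G) = 3.
A valid 3-coloring: color 1: [9, 12]; color 2: [7, 8, 10]; color 3: [11, 13, 14].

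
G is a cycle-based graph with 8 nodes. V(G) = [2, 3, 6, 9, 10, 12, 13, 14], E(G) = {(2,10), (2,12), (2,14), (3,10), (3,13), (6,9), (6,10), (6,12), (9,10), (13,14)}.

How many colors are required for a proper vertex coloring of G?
χ(G) = 3

Clique number ω(G) = 3 (lower bound: χ ≥ ω).
The clique on [6, 9, 10] has size 3, forcing χ ≥ 3, and the coloring below uses 3 colors, so χ(G) = 3.
A valid 3-coloring: color 1: [10, 12, 14]; color 2: [2, 3, 6]; color 3: [9, 13].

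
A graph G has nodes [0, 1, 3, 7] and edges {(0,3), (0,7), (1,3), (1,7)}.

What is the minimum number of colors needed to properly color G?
χ(G) = 2

Clique number ω(G) = 2 (lower bound: χ ≥ ω).
The graph is bipartite (no odd cycle), so 2 colors suffice: χ(G) = 2.
A valid 2-coloring: color 1: [0, 1]; color 2: [3, 7].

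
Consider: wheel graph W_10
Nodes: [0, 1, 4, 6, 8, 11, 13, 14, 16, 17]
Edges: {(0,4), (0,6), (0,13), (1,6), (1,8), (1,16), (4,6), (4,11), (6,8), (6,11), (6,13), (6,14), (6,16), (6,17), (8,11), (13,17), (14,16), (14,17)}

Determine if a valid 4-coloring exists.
Yes, G is 4-colorable

A valid 4-coloring: color 1: [6]; color 2: [1, 4, 13, 14]; color 3: [0, 8, 16, 17]; color 4: [11].
(χ(G) = 4 ≤ 4.)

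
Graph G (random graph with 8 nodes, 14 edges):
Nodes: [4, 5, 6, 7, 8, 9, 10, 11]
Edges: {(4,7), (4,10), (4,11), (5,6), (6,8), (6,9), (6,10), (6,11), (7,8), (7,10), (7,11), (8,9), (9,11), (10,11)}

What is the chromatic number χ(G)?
Clique number ω(G) = 4 (lower bound: χ ≥ ω).
The clique on [4, 7, 10, 11] has size 4, forcing χ ≥ 4, and the coloring below uses 4 colors, so χ(G) = 4.
A valid 4-coloring: color 1: [6, 7]; color 2: [5, 8, 11]; color 3: [9, 10]; color 4: [4].

χ(G) = 4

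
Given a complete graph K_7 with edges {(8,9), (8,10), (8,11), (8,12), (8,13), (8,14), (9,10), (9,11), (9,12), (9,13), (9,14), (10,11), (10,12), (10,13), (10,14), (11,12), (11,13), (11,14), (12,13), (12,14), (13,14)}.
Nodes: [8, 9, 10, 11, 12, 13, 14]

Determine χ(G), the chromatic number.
χ(G) = 7

Clique number ω(G) = 7 (lower bound: χ ≥ ω).
The clique on [8, 9, 10, 11, 12, 13, 14] has size 7, forcing χ ≥ 7, and the coloring below uses 7 colors, so χ(G) = 7.
A valid 7-coloring: color 1: [11]; color 2: [8]; color 3: [9]; color 4: [14]; color 5: [12]; color 6: [13]; color 7: [10].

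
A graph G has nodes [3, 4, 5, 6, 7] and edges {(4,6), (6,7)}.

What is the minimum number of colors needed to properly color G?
Clique number ω(G) = 2 (lower bound: χ ≥ ω).
The graph is bipartite (no odd cycle), so 2 colors suffice: χ(G) = 2.
A valid 2-coloring: color 1: [3, 5, 6]; color 2: [4, 7].

χ(G) = 2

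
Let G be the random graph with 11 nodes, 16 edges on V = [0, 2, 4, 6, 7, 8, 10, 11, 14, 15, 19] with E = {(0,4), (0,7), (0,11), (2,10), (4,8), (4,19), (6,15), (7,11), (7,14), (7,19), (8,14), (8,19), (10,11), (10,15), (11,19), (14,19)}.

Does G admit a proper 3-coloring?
A valid 3-coloring: color 1: [0, 6, 10, 19]; color 2: [2, 7, 8, 15]; color 3: [4, 11, 14].
(χ(G) = 3 ≤ 3.)

Yes, G is 3-colorable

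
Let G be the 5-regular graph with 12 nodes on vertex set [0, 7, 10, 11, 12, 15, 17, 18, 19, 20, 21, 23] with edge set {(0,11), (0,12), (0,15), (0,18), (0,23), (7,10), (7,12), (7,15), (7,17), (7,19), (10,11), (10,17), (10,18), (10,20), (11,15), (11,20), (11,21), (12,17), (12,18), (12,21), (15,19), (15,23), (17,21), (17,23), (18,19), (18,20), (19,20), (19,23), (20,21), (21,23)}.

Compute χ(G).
χ(G) = 4

Clique number ω(G) = 3 (lower bound: χ ≥ ω).
Suppose a proper 3-coloring c exists. The clique [0, 11, 15] takes 3 distinct colors; by symmetry let c(0) = 1, c(11) = 2, c(15) = 3.
- Vertex 23: neighbors [0, 15] already have colors [1, 3] ⇒ c(23) = 2.
- Vertex 19: neighbors [23, 15] already have colors [2, 3] ⇒ c(19) = 1.
- Vertex 7: neighbors [19, 15] already have colors [1, 3] ⇒ c(7) = 2.
- Vertex 12: neighbors [0, 7] already have colors [1, 2] ⇒ c(12) = 3.
- Vertex 20: neighbors [19, 11] already have colors [1, 2] ⇒ c(20) = 3.
- Vertex 10: neighbors [7, 20] already have colors [2, 3] ⇒ c(10) = 1.
- Vertex 17: neighbors [10, 7, 12] already have colors [1, 2, 3] — all 3 colors blocked. Contradiction.
The forced assignments end in a contradiction, so G has no proper 3-coloring (χ ≥ 4).
The coloring below uses 4 colors, so χ(G) = 4.
A valid 4-coloring: color 1: [12, 15, 20]; color 2: [0, 10, 19, 21]; color 3: [11, 17, 18]; color 4: [7, 23].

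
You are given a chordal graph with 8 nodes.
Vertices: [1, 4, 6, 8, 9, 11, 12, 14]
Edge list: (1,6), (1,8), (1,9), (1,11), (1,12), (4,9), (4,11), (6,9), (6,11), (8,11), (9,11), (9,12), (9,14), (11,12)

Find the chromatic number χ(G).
Clique number ω(G) = 4 (lower bound: χ ≥ ω).
The clique on [1, 9, 11, 12] has size 4, forcing χ ≥ 4, and the coloring below uses 4 colors, so χ(G) = 4.
A valid 4-coloring: color 1: [11, 14]; color 2: [8, 9]; color 3: [1, 4]; color 4: [6, 12].

χ(G) = 4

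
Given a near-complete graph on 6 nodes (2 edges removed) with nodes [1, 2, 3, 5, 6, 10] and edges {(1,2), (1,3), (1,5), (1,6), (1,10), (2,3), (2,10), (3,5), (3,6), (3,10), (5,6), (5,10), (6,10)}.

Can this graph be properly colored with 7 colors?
A valid 7-coloring: color 1: [10]; color 2: [1]; color 3: [3]; color 4: [2, 5]; color 5: [6].
(χ(G) = 5 ≤ 7.)

Yes, G is 7-colorable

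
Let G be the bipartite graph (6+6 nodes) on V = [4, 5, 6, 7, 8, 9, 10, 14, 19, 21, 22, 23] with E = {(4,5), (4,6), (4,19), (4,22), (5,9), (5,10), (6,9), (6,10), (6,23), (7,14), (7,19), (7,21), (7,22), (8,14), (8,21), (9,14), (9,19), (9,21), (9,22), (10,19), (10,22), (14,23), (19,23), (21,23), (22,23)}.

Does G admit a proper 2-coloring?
A valid 2-coloring: color 1: [4, 7, 8, 9, 10, 23]; color 2: [5, 6, 14, 19, 21, 22].
(χ(G) = 2 ≤ 2.)

Yes, G is 2-colorable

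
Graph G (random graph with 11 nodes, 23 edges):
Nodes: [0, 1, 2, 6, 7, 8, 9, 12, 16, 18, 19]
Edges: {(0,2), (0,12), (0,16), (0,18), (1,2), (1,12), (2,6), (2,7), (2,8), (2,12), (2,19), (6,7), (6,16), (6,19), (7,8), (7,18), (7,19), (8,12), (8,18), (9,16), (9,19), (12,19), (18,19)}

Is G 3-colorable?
The clique on vertices [2, 6, 7, 19] has size 4 > 3, so it alone needs 4 colors.

No, G is not 3-colorable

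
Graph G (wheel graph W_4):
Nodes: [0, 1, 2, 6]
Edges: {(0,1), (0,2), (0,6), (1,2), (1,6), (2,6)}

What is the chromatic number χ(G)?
χ(G) = 4

Clique number ω(G) = 4 (lower bound: χ ≥ ω).
The clique on [0, 1, 2, 6] has size 4, forcing χ ≥ 4, and the coloring below uses 4 colors, so χ(G) = 4.
A valid 4-coloring: color 1: [0]; color 2: [1]; color 3: [6]; color 4: [2].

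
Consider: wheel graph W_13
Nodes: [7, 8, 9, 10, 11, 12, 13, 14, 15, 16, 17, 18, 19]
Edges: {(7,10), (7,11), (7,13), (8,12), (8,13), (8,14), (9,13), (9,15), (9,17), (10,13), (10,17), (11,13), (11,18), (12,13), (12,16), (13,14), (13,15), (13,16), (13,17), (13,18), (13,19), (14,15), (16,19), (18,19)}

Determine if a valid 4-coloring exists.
Yes, G is 4-colorable

A valid 4-coloring: color 1: [13]; color 2: [9, 10, 11, 12, 14, 19]; color 3: [7, 8, 15, 16, 17, 18].
(χ(G) = 3 ≤ 4.)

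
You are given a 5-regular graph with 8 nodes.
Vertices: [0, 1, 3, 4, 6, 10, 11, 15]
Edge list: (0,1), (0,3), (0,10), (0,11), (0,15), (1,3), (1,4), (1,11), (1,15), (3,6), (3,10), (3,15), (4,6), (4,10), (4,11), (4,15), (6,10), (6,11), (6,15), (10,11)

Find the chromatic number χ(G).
Clique number ω(G) = 4 (lower bound: χ ≥ ω).
The clique on [0, 1, 3, 15] has size 4, forcing χ ≥ 4, and the coloring below uses 4 colors, so χ(G) = 4.
A valid 4-coloring: color 1: [3, 4]; color 2: [0, 6]; color 3: [1, 10]; color 4: [11, 15].

χ(G) = 4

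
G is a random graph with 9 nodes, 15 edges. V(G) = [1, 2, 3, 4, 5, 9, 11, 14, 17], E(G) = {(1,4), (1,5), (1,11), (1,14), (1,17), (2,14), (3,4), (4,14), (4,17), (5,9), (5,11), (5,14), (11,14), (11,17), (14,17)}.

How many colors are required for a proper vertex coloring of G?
χ(G) = 4

Clique number ω(G) = 4 (lower bound: χ ≥ ω).
The clique on [1, 11, 14, 17] has size 4, forcing χ ≥ 4, and the coloring below uses 4 colors, so χ(G) = 4.
A valid 4-coloring: color 1: [3, 9, 14]; color 2: [1, 2]; color 3: [4, 11]; color 4: [5, 17].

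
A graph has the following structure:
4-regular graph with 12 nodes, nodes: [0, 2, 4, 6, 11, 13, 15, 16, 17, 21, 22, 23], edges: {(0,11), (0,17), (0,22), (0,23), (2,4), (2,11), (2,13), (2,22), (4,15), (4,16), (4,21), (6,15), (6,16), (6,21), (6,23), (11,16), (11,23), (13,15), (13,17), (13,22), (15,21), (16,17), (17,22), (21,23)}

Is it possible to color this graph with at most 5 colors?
Yes, G is 5-colorable

A valid 5-coloring: color 1: [0, 13, 16, 21]; color 2: [2, 15, 17, 23]; color 3: [4, 6, 11, 22].
(χ(G) = 3 ≤ 5.)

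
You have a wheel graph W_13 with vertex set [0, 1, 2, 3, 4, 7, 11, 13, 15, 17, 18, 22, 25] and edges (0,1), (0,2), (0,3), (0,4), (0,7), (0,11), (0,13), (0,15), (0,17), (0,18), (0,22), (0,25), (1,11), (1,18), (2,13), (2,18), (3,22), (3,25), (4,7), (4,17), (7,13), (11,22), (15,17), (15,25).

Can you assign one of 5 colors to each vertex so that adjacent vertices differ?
A valid 5-coloring: color 1: [0]; color 2: [1, 2, 7, 17, 22, 25]; color 3: [3, 4, 11, 13, 15, 18].
(χ(G) = 3 ≤ 5.)

Yes, G is 5-colorable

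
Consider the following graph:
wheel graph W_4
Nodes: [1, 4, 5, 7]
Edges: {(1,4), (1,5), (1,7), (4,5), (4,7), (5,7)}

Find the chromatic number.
χ(G) = 4

Clique number ω(G) = 4 (lower bound: χ ≥ ω).
The clique on [1, 4, 5, 7] has size 4, forcing χ ≥ 4, and the coloring below uses 4 colors, so χ(G) = 4.
A valid 4-coloring: color 1: [4]; color 2: [1]; color 3: [7]; color 4: [5].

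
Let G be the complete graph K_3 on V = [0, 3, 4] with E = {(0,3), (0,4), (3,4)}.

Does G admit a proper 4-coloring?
Yes, G is 4-colorable

A valid 4-coloring: color 1: [4]; color 2: [3]; color 3: [0].
(χ(G) = 3 ≤ 4.)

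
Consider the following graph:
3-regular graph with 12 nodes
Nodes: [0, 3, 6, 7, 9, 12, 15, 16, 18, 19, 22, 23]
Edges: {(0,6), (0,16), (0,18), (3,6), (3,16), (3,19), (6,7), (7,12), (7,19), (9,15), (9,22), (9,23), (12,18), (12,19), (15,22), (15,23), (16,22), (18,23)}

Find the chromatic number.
χ(G) = 3

Clique number ω(G) = 3 (lower bound: χ ≥ ω).
The clique on [7, 12, 19] has size 3, forcing χ ≥ 3, and the coloring below uses 3 colors, so χ(G) = 3.
A valid 3-coloring: color 1: [0, 3, 7, 22, 23]; color 2: [6, 9, 12, 16]; color 3: [15, 18, 19].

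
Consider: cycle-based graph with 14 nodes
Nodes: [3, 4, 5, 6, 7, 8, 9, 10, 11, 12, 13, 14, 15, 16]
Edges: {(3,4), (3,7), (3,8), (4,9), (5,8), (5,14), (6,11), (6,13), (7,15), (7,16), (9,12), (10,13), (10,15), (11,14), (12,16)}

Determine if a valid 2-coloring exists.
A valid 2-coloring: color 1: [3, 5, 9, 11, 13, 15, 16]; color 2: [4, 6, 7, 8, 10, 12, 14].
(χ(G) = 2 ≤ 2.)

Yes, G is 2-colorable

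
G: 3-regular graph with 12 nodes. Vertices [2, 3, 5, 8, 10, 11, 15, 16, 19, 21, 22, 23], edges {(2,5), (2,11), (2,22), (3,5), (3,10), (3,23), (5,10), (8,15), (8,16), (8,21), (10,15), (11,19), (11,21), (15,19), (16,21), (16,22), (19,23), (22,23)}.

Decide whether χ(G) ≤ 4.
Yes, G is 4-colorable

A valid 4-coloring: color 1: [2, 3, 19, 21]; color 2: [8, 10, 11, 22]; color 3: [5, 15, 16, 23].
(χ(G) = 3 ≤ 4.)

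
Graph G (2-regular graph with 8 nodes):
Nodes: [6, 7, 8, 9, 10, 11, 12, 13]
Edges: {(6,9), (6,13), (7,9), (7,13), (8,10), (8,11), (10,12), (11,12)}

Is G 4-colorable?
Yes, G is 4-colorable

A valid 4-coloring: color 1: [6, 7, 10, 11]; color 2: [8, 9, 12, 13].
(χ(G) = 2 ≤ 4.)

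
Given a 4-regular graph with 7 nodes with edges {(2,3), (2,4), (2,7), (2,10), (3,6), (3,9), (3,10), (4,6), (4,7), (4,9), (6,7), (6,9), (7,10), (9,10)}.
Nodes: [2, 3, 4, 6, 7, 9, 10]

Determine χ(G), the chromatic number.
χ(G) = 4

Clique number ω(G) = 3 (lower bound: χ ≥ ω).
Suppose a proper 3-coloring c exists. The clique [2, 3, 10] takes 3 distinct colors; by symmetry let c(2) = 1, c(3) = 2, c(10) = 3.
- Vertex 7: neighbors [2, 10] already have colors [1, 3] ⇒ c(7) = 2.
- Vertex 4: neighbors [2, 7] already have colors [1, 2] ⇒ c(4) = 3.
- Vertex 6: neighbors [3, 4] already have colors [2, 3] ⇒ c(6) = 1.
- Vertex 9: neighbors [6, 3, 4] already have colors [1, 2, 3] — all 3 colors blocked. Contradiction.
The forced assignments end in a contradiction, so G has no proper 3-coloring (χ ≥ 4).
The coloring below uses 4 colors, so χ(G) = 4.
A valid 4-coloring: color 1: [3, 7]; color 2: [6, 10]; color 3: [2, 9]; color 4: [4].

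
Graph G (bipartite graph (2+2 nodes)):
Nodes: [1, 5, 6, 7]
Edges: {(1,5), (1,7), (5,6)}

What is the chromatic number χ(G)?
χ(G) = 2

Clique number ω(G) = 2 (lower bound: χ ≥ ω).
The graph is bipartite (no odd cycle), so 2 colors suffice: χ(G) = 2.
A valid 2-coloring: color 1: [5, 7]; color 2: [1, 6].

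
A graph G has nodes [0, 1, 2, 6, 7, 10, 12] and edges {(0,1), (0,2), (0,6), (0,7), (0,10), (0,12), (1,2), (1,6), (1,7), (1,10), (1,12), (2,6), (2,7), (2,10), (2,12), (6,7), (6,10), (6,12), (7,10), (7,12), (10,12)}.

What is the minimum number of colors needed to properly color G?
χ(G) = 7

Clique number ω(G) = 7 (lower bound: χ ≥ ω).
The clique on [0, 1, 2, 6, 7, 10, 12] has size 7, forcing χ ≥ 7, and the coloring below uses 7 colors, so χ(G) = 7.
A valid 7-coloring: color 1: [1]; color 2: [12]; color 3: [10]; color 4: [6]; color 5: [2]; color 6: [7]; color 7: [0].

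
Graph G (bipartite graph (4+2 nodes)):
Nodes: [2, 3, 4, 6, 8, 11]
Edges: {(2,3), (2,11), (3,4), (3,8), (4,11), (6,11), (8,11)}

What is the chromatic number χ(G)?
Clique number ω(G) = 2 (lower bound: χ ≥ ω).
The graph is bipartite (no odd cycle), so 2 colors suffice: χ(G) = 2.
A valid 2-coloring: color 1: [3, 11]; color 2: [2, 4, 6, 8].

χ(G) = 2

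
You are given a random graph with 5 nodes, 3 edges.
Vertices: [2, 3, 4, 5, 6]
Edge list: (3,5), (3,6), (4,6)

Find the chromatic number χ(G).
Clique number ω(G) = 2 (lower bound: χ ≥ ω).
The graph is bipartite (no odd cycle), so 2 colors suffice: χ(G) = 2.
A valid 2-coloring: color 1: [2, 3, 4]; color 2: [5, 6].

χ(G) = 2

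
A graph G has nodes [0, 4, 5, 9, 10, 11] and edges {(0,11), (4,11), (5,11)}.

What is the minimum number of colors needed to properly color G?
Clique number ω(G) = 2 (lower bound: χ ≥ ω).
The graph is bipartite (no odd cycle), so 2 colors suffice: χ(G) = 2.
A valid 2-coloring: color 1: [9, 10, 11]; color 2: [0, 4, 5].

χ(G) = 2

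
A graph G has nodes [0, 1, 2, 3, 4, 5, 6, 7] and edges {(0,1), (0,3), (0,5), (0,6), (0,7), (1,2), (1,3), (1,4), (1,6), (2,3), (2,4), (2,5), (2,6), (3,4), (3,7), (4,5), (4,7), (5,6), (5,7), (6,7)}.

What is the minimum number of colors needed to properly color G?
Clique number ω(G) = 4 (lower bound: χ ≥ ω).
The clique on [0, 5, 6, 7] has size 4, forcing χ ≥ 4, and the coloring below uses 4 colors, so χ(G) = 4.
A valid 4-coloring: color 1: [4, 6]; color 2: [1, 7]; color 3: [0, 2]; color 4: [3, 5].

χ(G) = 4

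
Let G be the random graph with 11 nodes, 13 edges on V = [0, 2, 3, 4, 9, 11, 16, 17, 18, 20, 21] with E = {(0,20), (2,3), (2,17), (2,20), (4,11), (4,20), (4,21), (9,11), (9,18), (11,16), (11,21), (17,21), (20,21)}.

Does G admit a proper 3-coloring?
Yes, G is 3-colorable

A valid 3-coloring: color 1: [0, 2, 9, 16, 21]; color 2: [3, 11, 17, 18, 20]; color 3: [4].
(χ(G) = 3 ≤ 3.)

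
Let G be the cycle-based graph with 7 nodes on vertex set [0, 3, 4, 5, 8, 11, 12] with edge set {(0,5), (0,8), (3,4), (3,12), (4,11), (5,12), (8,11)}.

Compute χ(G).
Clique number ω(G) = 2 (lower bound: χ ≥ ω).
Odd cycle [4, 11, 8, 0, 5, 12, 3] needs 3 colors (χ ≥ 3).
The coloring below uses 3 colors, so χ(G) = 3.
A valid 3-coloring: color 1: [4, 8, 12]; color 2: [0, 3, 11]; color 3: [5].

χ(G) = 3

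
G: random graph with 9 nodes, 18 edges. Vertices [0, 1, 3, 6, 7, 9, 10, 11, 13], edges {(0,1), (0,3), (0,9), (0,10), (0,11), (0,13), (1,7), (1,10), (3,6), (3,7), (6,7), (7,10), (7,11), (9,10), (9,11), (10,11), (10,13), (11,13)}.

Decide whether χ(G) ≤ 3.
The clique on vertices [0, 9, 10, 11] has size 4 > 3, so it alone needs 4 colors.

No, G is not 3-colorable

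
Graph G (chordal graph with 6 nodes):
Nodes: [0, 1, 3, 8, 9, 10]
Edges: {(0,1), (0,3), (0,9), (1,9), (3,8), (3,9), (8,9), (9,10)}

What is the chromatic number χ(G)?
χ(G) = 3

Clique number ω(G) = 3 (lower bound: χ ≥ ω).
The clique on [0, 1, 9] has size 3, forcing χ ≥ 3, and the coloring below uses 3 colors, so χ(G) = 3.
A valid 3-coloring: color 1: [9]; color 2: [1, 3, 10]; color 3: [0, 8].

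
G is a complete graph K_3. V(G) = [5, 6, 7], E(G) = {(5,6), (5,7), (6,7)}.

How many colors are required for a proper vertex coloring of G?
Clique number ω(G) = 3 (lower bound: χ ≥ ω).
The clique on [5, 6, 7] has size 3, forcing χ ≥ 3, and the coloring below uses 3 colors, so χ(G) = 3.
A valid 3-coloring: color 1: [6]; color 2: [5]; color 3: [7].

χ(G) = 3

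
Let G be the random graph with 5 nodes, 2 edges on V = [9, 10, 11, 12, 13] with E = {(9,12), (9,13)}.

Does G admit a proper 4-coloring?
A valid 4-coloring: color 1: [9, 10, 11]; color 2: [12, 13].
(χ(G) = 2 ≤ 4.)

Yes, G is 4-colorable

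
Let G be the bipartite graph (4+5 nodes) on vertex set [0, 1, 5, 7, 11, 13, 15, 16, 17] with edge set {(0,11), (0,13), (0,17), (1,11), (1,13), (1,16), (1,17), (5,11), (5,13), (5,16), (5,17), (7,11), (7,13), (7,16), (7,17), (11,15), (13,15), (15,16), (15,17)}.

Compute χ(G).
χ(G) = 2

Clique number ω(G) = 2 (lower bound: χ ≥ ω).
The graph is bipartite (no odd cycle), so 2 colors suffice: χ(G) = 2.
A valid 2-coloring: color 1: [11, 13, 16, 17]; color 2: [0, 1, 5, 7, 15].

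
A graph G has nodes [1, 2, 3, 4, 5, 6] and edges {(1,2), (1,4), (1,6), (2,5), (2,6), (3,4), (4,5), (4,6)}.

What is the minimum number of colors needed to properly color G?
χ(G) = 3

Clique number ω(G) = 3 (lower bound: χ ≥ ω).
The clique on [1, 2, 6] has size 3, forcing χ ≥ 3, and the coloring below uses 3 colors, so χ(G) = 3.
A valid 3-coloring: color 1: [2, 4]; color 2: [3, 5, 6]; color 3: [1].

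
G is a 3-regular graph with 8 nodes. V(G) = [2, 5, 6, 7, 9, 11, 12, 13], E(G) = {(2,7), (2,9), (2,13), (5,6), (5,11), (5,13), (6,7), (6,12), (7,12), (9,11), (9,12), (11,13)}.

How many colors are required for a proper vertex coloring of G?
Clique number ω(G) = 3 (lower bound: χ ≥ ω).
The clique on [5, 11, 13] has size 3, forcing χ ≥ 3, and the coloring below uses 3 colors, so χ(G) = 3.
A valid 3-coloring: color 1: [5, 7, 9]; color 2: [2, 6, 11]; color 3: [12, 13].

χ(G) = 3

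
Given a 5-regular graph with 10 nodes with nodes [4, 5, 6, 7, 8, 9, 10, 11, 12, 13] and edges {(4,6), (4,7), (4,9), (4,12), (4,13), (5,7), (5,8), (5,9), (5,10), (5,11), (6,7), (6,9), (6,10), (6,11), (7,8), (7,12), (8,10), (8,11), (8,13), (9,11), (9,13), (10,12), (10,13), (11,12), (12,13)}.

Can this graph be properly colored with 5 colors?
A valid 5-coloring: color 1: [5, 6, 13]; color 2: [4, 10, 11]; color 3: [8, 9, 12]; color 4: [7].
(χ(G) = 4 ≤ 5.)

Yes, G is 5-colorable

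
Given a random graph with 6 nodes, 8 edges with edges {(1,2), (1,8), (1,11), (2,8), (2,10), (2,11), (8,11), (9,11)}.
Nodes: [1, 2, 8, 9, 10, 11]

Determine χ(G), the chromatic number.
χ(G) = 4

Clique number ω(G) = 4 (lower bound: χ ≥ ω).
The clique on [1, 2, 8, 11] has size 4, forcing χ ≥ 4, and the coloring below uses 4 colors, so χ(G) = 4.
A valid 4-coloring: color 1: [10, 11]; color 2: [2, 9]; color 3: [1]; color 4: [8].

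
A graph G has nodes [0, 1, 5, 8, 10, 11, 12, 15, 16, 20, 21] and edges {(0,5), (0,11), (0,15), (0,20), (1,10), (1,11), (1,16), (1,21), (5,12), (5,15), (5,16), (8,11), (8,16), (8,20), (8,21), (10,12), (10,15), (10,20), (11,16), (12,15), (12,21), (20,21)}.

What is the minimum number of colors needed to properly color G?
Clique number ω(G) = 3 (lower bound: χ ≥ ω).
The clique on [0, 5, 15] has size 3, forcing χ ≥ 3, and the coloring below uses 3 colors, so χ(G) = 3.
A valid 3-coloring: color 1: [0, 1, 8, 12]; color 2: [5, 10, 11, 21]; color 3: [15, 16, 20].

χ(G) = 3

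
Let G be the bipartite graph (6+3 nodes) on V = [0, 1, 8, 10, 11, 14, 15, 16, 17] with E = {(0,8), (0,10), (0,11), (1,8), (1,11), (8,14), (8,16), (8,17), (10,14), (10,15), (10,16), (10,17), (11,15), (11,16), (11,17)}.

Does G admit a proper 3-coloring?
A valid 3-coloring: color 1: [8, 10, 11]; color 2: [0, 1, 14, 15, 16, 17].
(χ(G) = 2 ≤ 3.)

Yes, G is 3-colorable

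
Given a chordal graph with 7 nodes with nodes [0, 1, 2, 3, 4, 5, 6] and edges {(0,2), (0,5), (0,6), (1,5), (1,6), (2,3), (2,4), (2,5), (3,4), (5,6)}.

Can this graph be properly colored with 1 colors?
The clique on vertices [1, 5, 6] has size 3 > 1, so it alone needs 3 colors.

No, G is not 1-colorable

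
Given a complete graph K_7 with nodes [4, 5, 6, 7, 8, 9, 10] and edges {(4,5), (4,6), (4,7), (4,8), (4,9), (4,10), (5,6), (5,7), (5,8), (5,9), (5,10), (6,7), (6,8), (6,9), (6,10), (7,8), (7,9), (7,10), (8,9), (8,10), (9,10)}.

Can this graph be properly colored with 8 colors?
A valid 8-coloring: color 1: [6]; color 2: [8]; color 3: [9]; color 4: [10]; color 5: [4]; color 6: [7]; color 7: [5].
(χ(G) = 7 ≤ 8.)

Yes, G is 8-colorable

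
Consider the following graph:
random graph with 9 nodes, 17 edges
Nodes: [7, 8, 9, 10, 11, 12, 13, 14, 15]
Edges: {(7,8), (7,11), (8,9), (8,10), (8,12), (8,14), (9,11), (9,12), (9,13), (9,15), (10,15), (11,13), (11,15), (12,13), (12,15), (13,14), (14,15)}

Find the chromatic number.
χ(G) = 3

Clique number ω(G) = 3 (lower bound: χ ≥ ω).
The clique on [8, 9, 12] has size 3, forcing χ ≥ 3, and the coloring below uses 3 colors, so χ(G) = 3.
A valid 3-coloring: color 1: [7, 9, 10, 14]; color 2: [8, 13, 15]; color 3: [11, 12].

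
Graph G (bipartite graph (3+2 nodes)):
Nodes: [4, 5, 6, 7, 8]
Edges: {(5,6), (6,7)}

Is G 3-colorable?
Yes, G is 3-colorable

A valid 3-coloring: color 1: [4, 6, 8]; color 2: [5, 7].
(χ(G) = 2 ≤ 3.)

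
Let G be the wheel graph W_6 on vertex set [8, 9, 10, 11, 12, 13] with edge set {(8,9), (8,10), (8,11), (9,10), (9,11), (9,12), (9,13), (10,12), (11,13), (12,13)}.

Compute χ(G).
χ(G) = 4

Clique number ω(G) = 3 (lower bound: χ ≥ ω).
Odd cycle [13, 11, 8, 10, 12] needs 3 colors (χ ≥ 3).
Vertex 9 is adjacent to every vertex of [8, 10, 11, 12, 13], which already need 3 colors among themselves, so 9 needs a new color (χ ≥ 4).
The coloring below uses 4 colors, so χ(G) = 4.
A valid 4-coloring: color 1: [9]; color 2: [10, 13]; color 3: [11, 12]; color 4: [8].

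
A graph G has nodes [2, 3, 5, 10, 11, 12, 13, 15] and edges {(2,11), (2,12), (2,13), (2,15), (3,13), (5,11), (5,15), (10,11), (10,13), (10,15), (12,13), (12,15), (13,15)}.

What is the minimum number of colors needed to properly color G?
Clique number ω(G) = 4 (lower bound: χ ≥ ω).
The clique on [2, 12, 13, 15] has size 4, forcing χ ≥ 4, and the coloring below uses 4 colors, so χ(G) = 4.
A valid 4-coloring: color 1: [5, 13]; color 2: [3, 11, 15]; color 3: [2, 10]; color 4: [12].

χ(G) = 4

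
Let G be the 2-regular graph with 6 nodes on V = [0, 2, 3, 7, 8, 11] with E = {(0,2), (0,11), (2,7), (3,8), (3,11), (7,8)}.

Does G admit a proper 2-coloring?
A valid 2-coloring: color 1: [2, 8, 11]; color 2: [0, 3, 7].
(χ(G) = 2 ≤ 2.)

Yes, G is 2-colorable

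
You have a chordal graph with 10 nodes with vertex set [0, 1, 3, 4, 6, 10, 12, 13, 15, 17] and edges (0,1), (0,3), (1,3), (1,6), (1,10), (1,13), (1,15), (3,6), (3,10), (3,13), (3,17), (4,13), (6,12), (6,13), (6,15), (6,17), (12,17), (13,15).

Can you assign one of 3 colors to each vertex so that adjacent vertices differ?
The clique on vertices [1, 3, 6, 13] has size 4 > 3, so it alone needs 4 colors.

No, G is not 3-colorable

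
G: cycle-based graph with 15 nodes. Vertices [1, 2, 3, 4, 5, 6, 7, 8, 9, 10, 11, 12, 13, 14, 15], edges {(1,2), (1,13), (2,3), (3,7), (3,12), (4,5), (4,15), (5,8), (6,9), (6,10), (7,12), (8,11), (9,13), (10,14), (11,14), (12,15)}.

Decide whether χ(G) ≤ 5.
A valid 5-coloring: color 1: [2, 4, 6, 8, 12, 13, 14]; color 2: [1, 3, 5, 9, 10, 11, 15]; color 3: [7].
(χ(G) = 3 ≤ 5.)

Yes, G is 5-colorable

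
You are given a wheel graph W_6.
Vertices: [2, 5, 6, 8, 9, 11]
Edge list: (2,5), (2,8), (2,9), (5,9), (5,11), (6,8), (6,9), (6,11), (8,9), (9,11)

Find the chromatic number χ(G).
Clique number ω(G) = 3 (lower bound: χ ≥ ω).
Odd cycle [5, 11, 6, 8, 2] needs 3 colors (χ ≥ 3).
Vertex 9 is adjacent to every vertex of [2, 5, 6, 8, 11], which already need 3 colors among themselves, so 9 needs a new color (χ ≥ 4).
The coloring below uses 4 colors, so χ(G) = 4.
A valid 4-coloring: color 1: [9]; color 2: [5, 8]; color 3: [2, 11]; color 4: [6].

χ(G) = 4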